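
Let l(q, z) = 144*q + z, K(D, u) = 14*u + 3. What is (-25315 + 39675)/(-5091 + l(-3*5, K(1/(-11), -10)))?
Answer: -3590/1847 ≈ -1.9437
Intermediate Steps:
K(D, u) = 3 + 14*u
l(q, z) = z + 144*q
(-25315 + 39675)/(-5091 + l(-3*5, K(1/(-11), -10))) = (-25315 + 39675)/(-5091 + ((3 + 14*(-10)) + 144*(-3*5))) = 14360/(-5091 + ((3 - 140) + 144*(-15))) = 14360/(-5091 + (-137 - 2160)) = 14360/(-5091 - 2297) = 14360/(-7388) = 14360*(-1/7388) = -3590/1847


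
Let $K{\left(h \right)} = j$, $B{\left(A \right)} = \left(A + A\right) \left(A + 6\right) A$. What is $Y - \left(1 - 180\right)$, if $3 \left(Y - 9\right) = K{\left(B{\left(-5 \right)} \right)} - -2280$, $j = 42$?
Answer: $962$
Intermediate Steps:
$B{\left(A \right)} = 2 A^{2} \left(6 + A\right)$ ($B{\left(A \right)} = 2 A \left(6 + A\right) A = 2 A^{2} \left(6 + A\right)$)
$K{\left(h \right)} = 42$
$Y = 783$ ($Y = 9 + \frac{42 - -2280}{3} = 9 + \frac{42 + 2280}{3} = 9 + \frac{1}{3} \cdot 2322 = 9 + 774 = 783$)
$Y - \left(1 - 180\right) = 783 - \left(1 - 180\right) = 783 - -179 = 783 + 179 = 962$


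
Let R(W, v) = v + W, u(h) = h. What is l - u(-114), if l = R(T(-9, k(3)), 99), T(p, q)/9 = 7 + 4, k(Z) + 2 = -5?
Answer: 312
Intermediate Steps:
k(Z) = -7 (k(Z) = -2 - 5 = -7)
T(p, q) = 99 (T(p, q) = 9*(7 + 4) = 9*11 = 99)
R(W, v) = W + v
l = 198 (l = 99 + 99 = 198)
l - u(-114) = 198 - 1*(-114) = 198 + 114 = 312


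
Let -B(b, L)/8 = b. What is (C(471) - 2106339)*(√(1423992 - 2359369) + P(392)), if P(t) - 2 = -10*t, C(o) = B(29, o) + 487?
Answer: 8251637112 - 2106084*I*√935377 ≈ 8.2516e+9 - 2.0369e+9*I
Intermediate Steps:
B(b, L) = -8*b
C(o) = 255 (C(o) = -8*29 + 487 = -232 + 487 = 255)
P(t) = 2 - 10*t
(C(471) - 2106339)*(√(1423992 - 2359369) + P(392)) = (255 - 2106339)*(√(1423992 - 2359369) + (2 - 10*392)) = -2106084*(√(-935377) + (2 - 3920)) = -2106084*(I*√935377 - 3918) = -2106084*(-3918 + I*√935377) = 8251637112 - 2106084*I*√935377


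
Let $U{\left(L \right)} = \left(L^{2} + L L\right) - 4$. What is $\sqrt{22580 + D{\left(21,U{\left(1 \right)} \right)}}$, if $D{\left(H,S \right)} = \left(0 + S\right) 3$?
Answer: $\sqrt{22574} \approx 150.25$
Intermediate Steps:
$U{\left(L \right)} = -4 + 2 L^{2}$ ($U{\left(L \right)} = \left(L^{2} + L^{2}\right) - 4 = 2 L^{2} - 4 = -4 + 2 L^{2}$)
$D{\left(H,S \right)} = 3 S$ ($D{\left(H,S \right)} = S 3 = 3 S$)
$\sqrt{22580 + D{\left(21,U{\left(1 \right)} \right)}} = \sqrt{22580 + 3 \left(-4 + 2 \cdot 1^{2}\right)} = \sqrt{22580 + 3 \left(-4 + 2 \cdot 1\right)} = \sqrt{22580 + 3 \left(-4 + 2\right)} = \sqrt{22580 + 3 \left(-2\right)} = \sqrt{22580 - 6} = \sqrt{22574}$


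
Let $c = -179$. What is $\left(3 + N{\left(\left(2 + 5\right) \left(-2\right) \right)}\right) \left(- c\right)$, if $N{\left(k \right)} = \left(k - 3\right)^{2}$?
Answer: $52268$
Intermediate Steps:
$N{\left(k \right)} = \left(-3 + k\right)^{2}$
$\left(3 + N{\left(\left(2 + 5\right) \left(-2\right) \right)}\right) \left(- c\right) = \left(3 + \left(-3 + \left(2 + 5\right) \left(-2\right)\right)^{2}\right) \left(\left(-1\right) \left(-179\right)\right) = \left(3 + \left(-3 + 7 \left(-2\right)\right)^{2}\right) 179 = \left(3 + \left(-3 - 14\right)^{2}\right) 179 = \left(3 + \left(-17\right)^{2}\right) 179 = \left(3 + 289\right) 179 = 292 \cdot 179 = 52268$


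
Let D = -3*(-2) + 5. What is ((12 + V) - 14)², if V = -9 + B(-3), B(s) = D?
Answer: 0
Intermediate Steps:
D = 11 (D = 6 + 5 = 11)
B(s) = 11
V = 2 (V = -9 + 11 = 2)
((12 + V) - 14)² = ((12 + 2) - 14)² = (14 - 14)² = 0² = 0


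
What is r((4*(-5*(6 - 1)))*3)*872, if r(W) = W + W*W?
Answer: 78218400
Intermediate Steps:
r(W) = W + W²
r((4*(-5*(6 - 1)))*3)*872 = (((4*(-5*(6 - 1)))*3)*(1 + (4*(-5*(6 - 1)))*3))*872 = (((4*(-5*5))*3)*(1 + (4*(-5*5))*3))*872 = (((4*(-25))*3)*(1 + (4*(-25))*3))*872 = ((-100*3)*(1 - 100*3))*872 = -300*(1 - 300)*872 = -300*(-299)*872 = 89700*872 = 78218400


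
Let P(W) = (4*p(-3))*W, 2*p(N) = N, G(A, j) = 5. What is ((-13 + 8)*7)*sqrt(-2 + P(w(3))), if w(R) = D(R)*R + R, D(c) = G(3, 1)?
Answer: -35*I*sqrt(110) ≈ -367.08*I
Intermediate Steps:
p(N) = N/2
D(c) = 5
w(R) = 6*R (w(R) = 5*R + R = 6*R)
P(W) = -6*W (P(W) = (4*((1/2)*(-3)))*W = (4*(-3/2))*W = -6*W)
((-13 + 8)*7)*sqrt(-2 + P(w(3))) = ((-13 + 8)*7)*sqrt(-2 - 36*3) = (-5*7)*sqrt(-2 - 6*18) = -35*sqrt(-2 - 108) = -35*I*sqrt(110)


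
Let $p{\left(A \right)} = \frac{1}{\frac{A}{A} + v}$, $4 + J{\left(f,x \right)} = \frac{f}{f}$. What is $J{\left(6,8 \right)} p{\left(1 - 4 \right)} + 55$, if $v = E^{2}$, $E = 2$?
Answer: $\frac{272}{5} \approx 54.4$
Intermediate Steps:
$J{\left(f,x \right)} = -3$ ($J{\left(f,x \right)} = -4 + \frac{f}{f} = -4 + 1 = -3$)
$v = 4$ ($v = 2^{2} = 4$)
$p{\left(A \right)} = \frac{1}{5}$ ($p{\left(A \right)} = \frac{1}{\frac{A}{A} + 4} = \frac{1}{1 + 4} = \frac{1}{5}$)
$J{\left(6,8 \right)} p{\left(1 - 4 \right)} + 55 = \left(-3\right) \frac{1}{5} + 55 = - \frac{3}{5} + 55 = \frac{272}{5}$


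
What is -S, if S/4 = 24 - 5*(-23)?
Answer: -556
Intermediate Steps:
S = 556 (S = 4*(24 - 5*(-23)) = 4*(24 + 115) = 4*139 = 556)
-S = -1*556 = -556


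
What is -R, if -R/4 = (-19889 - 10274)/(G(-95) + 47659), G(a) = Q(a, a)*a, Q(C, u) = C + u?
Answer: -17236/9387 ≈ -1.8362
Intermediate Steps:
G(a) = 2*a**2 (G(a) = (a + a)*a = (2*a)*a = 2*a**2)
R = 17236/9387 (R = -4*(-19889 - 10274)/(2*(-95)**2 + 47659) = -(-120652)/(2*9025 + 47659) = -(-120652)/(18050 + 47659) = -(-120652)/65709 = -4*(-4309/9387) = 17236/9387 ≈ 1.8362)
-R = -1*17236/9387 = -17236/9387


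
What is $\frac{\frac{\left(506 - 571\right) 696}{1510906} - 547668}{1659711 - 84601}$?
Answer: $- \frac{206868728112}{594960787415} \approx -0.3477$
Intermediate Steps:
$\frac{\frac{\left(506 - 571\right) 696}{1510906} - 547668}{1659711 - 84601} = \frac{\left(-65\right) 696 \cdot \frac{1}{1510906} - 547668}{1575110} = \left(\left(-45240\right) \frac{1}{1510906} - 547668\right) \frac{1}{1575110} = \left(- \frac{22620}{755453} - 547668\right) \frac{1}{1575110} = \left(- \frac{413737456224}{755453}\right) \frac{1}{1575110} = - \frac{206868728112}{594960787415}$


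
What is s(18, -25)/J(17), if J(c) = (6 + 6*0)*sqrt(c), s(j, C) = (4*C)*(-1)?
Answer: 50*sqrt(17)/51 ≈ 4.0423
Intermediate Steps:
s(j, C) = -4*C
J(c) = 6*sqrt(c) (J(c) = (6 + 0)*sqrt(c) = 6*sqrt(c))
s(18, -25)/J(17) = (-4*(-25))/((6*sqrt(17))) = 100*(sqrt(17)/102) = 50*sqrt(17)/51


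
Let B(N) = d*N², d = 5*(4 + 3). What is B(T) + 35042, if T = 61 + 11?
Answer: 216482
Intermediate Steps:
d = 35 (d = 5*7 = 35)
T = 72
B(N) = 35*N²
B(T) + 35042 = 35*72² + 35042 = 35*5184 + 35042 = 181440 + 35042 = 216482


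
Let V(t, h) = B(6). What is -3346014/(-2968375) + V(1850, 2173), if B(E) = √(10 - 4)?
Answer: 3346014/2968375 + √6 ≈ 3.5767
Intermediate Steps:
B(E) = √6
V(t, h) = √6
-3346014/(-2968375) + V(1850, 2173) = -3346014/(-2968375) + √6 = -3346014*(-1/2968375) + √6 = 3346014/2968375 + √6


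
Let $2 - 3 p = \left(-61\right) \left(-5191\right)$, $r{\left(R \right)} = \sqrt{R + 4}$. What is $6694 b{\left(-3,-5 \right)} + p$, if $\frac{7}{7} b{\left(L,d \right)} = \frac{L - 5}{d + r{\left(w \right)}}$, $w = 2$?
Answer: $- \frac{5213051}{57} + \frac{53552 \sqrt{6}}{19} \approx -84553.0$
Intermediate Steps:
$r{\left(R \right)} = \sqrt{4 + R}$
$b{\left(L,d \right)} = \frac{-5 + L}{d + \sqrt{6}}$ ($b{\left(L,d \right)} = \frac{L - 5}{d + \sqrt{4 + 2}} = \frac{-5 + L}{d + \sqrt{6}}$)
$p = - \frac{316649}{3}$ ($p = \frac{2}{3} - \frac{\left(-61\right) \left(-5191\right)}{3} = \frac{2}{3} - \frac{316651}{3} = - \frac{316649}{3} \approx -1.0555 \cdot 10^{5}$)
$6694 b{\left(-3,-5 \right)} + p = 6694 \frac{-5 - 3}{-5 + \sqrt{6}} - \frac{316649}{3} = 6694 \frac{1}{-5 + \sqrt{6}} \left(-8\right) - \frac{316649}{3} = 6694 \left(- \frac{8}{-5 + \sqrt{6}}\right) - \frac{316649}{3} = - \frac{53552}{-5 + \sqrt{6}} - \frac{316649}{3} = - \frac{316649}{3} - \frac{53552}{-5 + \sqrt{6}}$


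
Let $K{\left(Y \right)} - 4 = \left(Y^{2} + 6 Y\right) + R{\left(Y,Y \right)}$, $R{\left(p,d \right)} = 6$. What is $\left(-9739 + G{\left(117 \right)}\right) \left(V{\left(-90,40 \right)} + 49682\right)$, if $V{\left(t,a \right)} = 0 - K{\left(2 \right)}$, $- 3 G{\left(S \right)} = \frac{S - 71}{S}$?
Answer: $- \frac{56581936120}{117} \approx -4.8361 \cdot 10^{8}$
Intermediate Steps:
$K{\left(Y \right)} = 10 + Y^{2} + 6 Y$ ($K{\left(Y \right)} = 4 + \left(\left(Y^{2} + 6 Y\right) + 6\right) = 4 + \left(6 + Y^{2} + 6 Y\right) = 10 + Y^{2} + 6 Y$)
$G{\left(S \right)} = - \frac{-71 + S}{3 S}$ ($G{\left(S \right)} = - \frac{\left(S - 71\right) \frac{1}{S}}{3} = - \frac{\left(-71 + S\right) \frac{1}{S}}{3} = - \frac{\frac{1}{S} \left(-71 + S\right)}{3} = - \frac{-71 + S}{3 S}$)
$V{\left(t,a \right)} = -26$ ($V{\left(t,a \right)} = 0 - \left(10 + 2^{2} + 6 \cdot 2\right) = 0 - \left(10 + 4 + 12\right) = 0 - 26 = -26$)
$\left(-9739 + G{\left(117 \right)}\right) \left(V{\left(-90,40 \right)} + 49682\right) = \left(-9739 + \frac{71 - 117}{3 \cdot 117}\right) \left(-26 + 49682\right) = \left(-9739 + \frac{1}{3} \cdot \frac{1}{117} \left(71 - 117\right)\right) 49656 = \left(-9739 + \frac{1}{3} \cdot \frac{1}{117} \left(-46\right)\right) 49656 = \left(-9739 - \frac{46}{351}\right) 49656 = \left(- \frac{3418435}{351}\right) 49656 = - \frac{56581936120}{117}$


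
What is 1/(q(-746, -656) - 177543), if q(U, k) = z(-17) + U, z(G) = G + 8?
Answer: -1/178298 ≈ -5.6086e-6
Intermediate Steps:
z(G) = 8 + G
q(U, k) = -9 + U (q(U, k) = (8 - 17) + U = -9 + U)
1/(q(-746, -656) - 177543) = 1/((-9 - 746) - 177543) = 1/(-755 - 177543) = 1/(-178298) = -1/178298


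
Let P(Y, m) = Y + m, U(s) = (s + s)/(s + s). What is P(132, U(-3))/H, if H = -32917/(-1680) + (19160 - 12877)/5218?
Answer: 582954960/91158173 ≈ 6.3950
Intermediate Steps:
U(s) = 1 (U(s) = (2*s)/((2*s)) = (2*s)*(1/(2*s)) = 1)
H = 91158173/4383120 (H = -32917*(-1/1680) + 6283*(1/5218) = 32917/1680 + 6283/5218 = 91158173/4383120 ≈ 20.798)
P(132, U(-3))/H = (132 + 1)/(91158173/4383120) = 133*(4383120/91158173) = 582954960/91158173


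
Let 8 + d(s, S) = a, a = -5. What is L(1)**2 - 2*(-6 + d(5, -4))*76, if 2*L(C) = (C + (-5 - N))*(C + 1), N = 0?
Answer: 2904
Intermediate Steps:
d(s, S) = -13 (d(s, S) = -8 - 5 = -13)
L(C) = (1 + C)*(-5 + C)/2 (L(C) = ((C + (-5 - 1*0))*(C + 1))/2 = ((C + (-5 + 0))*(1 + C))/2 = ((C - 5)*(1 + C))/2 = ((-5 + C)*(1 + C))/2 = ((1 + C)*(-5 + C))/2 = (1 + C)*(-5 + C)/2)
L(1)**2 - 2*(-6 + d(5, -4))*76 = (-5/2 + (1/2)*1**2 - 2*1)**2 - 2*(-6 - 13)*76 = (-5/2 + (1/2)*1 - 2)**2 - 2*(-19)*76 = (-5/2 + 1/2 - 2)**2 + 38*76 = (-4)**2 + 2888 = 16 + 2888 = 2904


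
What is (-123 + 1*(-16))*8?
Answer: -1112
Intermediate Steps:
(-123 + 1*(-16))*8 = (-123 - 16)*8 = -139*8 = -1112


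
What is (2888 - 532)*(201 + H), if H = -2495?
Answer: -5404664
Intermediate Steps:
(2888 - 532)*(201 + H) = (2888 - 532)*(201 - 2495) = 2356*(-2294) = -5404664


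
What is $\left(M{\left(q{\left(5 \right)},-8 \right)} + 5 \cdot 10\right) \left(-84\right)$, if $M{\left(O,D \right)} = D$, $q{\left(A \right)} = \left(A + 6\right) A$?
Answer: $-3528$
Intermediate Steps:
$q{\left(A \right)} = A \left(6 + A\right)$ ($q{\left(A \right)} = \left(6 + A\right) A = A \left(6 + A\right)$)
$\left(M{\left(q{\left(5 \right)},-8 \right)} + 5 \cdot 10\right) \left(-84\right) = \left(-8 + 5 \cdot 10\right) \left(-84\right) = \left(-8 + 50\right) \left(-84\right) = 42 \left(-84\right) = -3528$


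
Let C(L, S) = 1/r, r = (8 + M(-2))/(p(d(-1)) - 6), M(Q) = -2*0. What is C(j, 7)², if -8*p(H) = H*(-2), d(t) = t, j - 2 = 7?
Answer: 625/1024 ≈ 0.61035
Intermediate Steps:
j = 9 (j = 2 + 7 = 9)
p(H) = H/4 (p(H) = -H*(-2)/8 = -(-1)*H/4 = H/4)
M(Q) = 0
r = -32/25 (r = (8 + 0)/((¼)*(-1) - 6) = 8/(-¼ - 6) = 8/(-25/4) = 8*(-4/25) = -32/25 ≈ -1.2800)
C(L, S) = -25/32 (C(L, S) = 1/(-32/25) = -25/32)
C(j, 7)² = (-25/32)² = 625/1024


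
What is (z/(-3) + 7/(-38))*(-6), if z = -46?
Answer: -1727/19 ≈ -90.895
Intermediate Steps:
(z/(-3) + 7/(-38))*(-6) = (-46/(-3) + 7/(-38))*(-6) = (-46*(-1/3) + 7*(-1/38))*(-6) = (46/3 - 7/38)*(-6) = (1727/114)*(-6) = -1727/19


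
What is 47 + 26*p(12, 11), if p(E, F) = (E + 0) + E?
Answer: 671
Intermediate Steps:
p(E, F) = 2*E (p(E, F) = E + E = 2*E)
47 + 26*p(12, 11) = 47 + 26*(2*12) = 47 + 26*24 = 47 + 624 = 671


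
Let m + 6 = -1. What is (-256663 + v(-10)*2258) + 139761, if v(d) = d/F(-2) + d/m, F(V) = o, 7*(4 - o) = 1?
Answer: -22591238/189 ≈ -1.1953e+5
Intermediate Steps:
m = -7 (m = -6 - 1 = -7)
o = 27/7 (o = 4 - ⅐*1 = 4 - ⅐ = 27/7 ≈ 3.8571)
F(V) = 27/7
v(d) = 22*d/189 (v(d) = d/(27/7) + d/(-7) = d*(7/27) + d*(-⅐) = 7*d/27 - d/7 = 22*d/189)
(-256663 + v(-10)*2258) + 139761 = (-256663 + ((22/189)*(-10))*2258) + 139761 = (-256663 - 220/189*2258) + 139761 = (-256663 - 496760/189) + 139761 = -49006067/189 + 139761 = -22591238/189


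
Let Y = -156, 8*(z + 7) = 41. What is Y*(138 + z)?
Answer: -42471/2 ≈ -21236.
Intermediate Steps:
z = -15/8 (z = -7 + (⅛)*41 = -7 + 41/8 = -15/8 ≈ -1.8750)
Y*(138 + z) = -156*(138 - 15/8) = -156*1089/8 = -42471/2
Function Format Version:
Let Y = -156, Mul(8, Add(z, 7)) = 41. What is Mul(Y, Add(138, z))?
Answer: Rational(-42471, 2) ≈ -21236.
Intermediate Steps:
z = Rational(-15, 8) (z = Add(-7, Mul(Rational(1, 8), 41)) = Add(-7, Rational(41, 8)) = Rational(-15, 8) ≈ -1.8750)
Mul(Y, Add(138, z)) = Mul(-156, Add(138, Rational(-15, 8))) = Mul(-156, Rational(1089, 8)) = Rational(-42471, 2)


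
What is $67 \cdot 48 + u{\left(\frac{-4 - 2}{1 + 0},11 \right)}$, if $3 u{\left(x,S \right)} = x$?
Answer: $3214$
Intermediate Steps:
$u{\left(x,S \right)} = \frac{x}{3}$
$67 \cdot 48 + u{\left(\frac{-4 - 2}{1 + 0},11 \right)} = 67 \cdot 48 + \frac{\left(-4 - 2\right) \frac{1}{1 + 0}}{3} = 3216 + \frac{\left(-6\right) 1^{-1}}{3} = 3216 + \frac{\left(-6\right) 1}{3} = 3216 + \frac{1}{3} \left(-6\right) = 3216 - 2 = 3214$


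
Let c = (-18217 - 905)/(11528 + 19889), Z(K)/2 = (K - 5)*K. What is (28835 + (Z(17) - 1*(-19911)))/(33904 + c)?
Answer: 772135609/532571423 ≈ 1.4498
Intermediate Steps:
Z(K) = 2*K*(-5 + K) (Z(K) = 2*((K - 5)*K) = 2*((-5 + K)*K) = 2*(K*(-5 + K)) = 2*K*(-5 + K))
c = -19122/31417 ≈ -0.60865
(28835 + (Z(17) - 1*(-19911)))/(33904 + c) = (28835 + (2*17*(-5 + 17) - 1*(-19911)))/(33904 - 19122/31417) = (28835 + (2*17*12 + 19911))/(1065142846/31417) = (28835 + (408 + 19911))*(31417/1065142846) = (28835 + 20319)*(31417/1065142846) = 49154*(31417/1065142846) = 772135609/532571423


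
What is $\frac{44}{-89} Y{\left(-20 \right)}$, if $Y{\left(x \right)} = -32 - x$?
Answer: $\frac{528}{89} \approx 5.9326$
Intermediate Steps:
$\frac{44}{-89} Y{\left(-20 \right)} = \frac{44}{-89} \left(-32 - -20\right) = 44 \left(- \frac{1}{89}\right) \left(-32 + 20\right) = \left(- \frac{44}{89}\right) \left(-12\right) = \frac{528}{89}$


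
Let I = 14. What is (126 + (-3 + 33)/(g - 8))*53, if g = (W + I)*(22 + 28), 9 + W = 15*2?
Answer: 5817333/871 ≈ 6678.9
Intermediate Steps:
W = 21 (W = -9 + 15*2 = -9 + 30 = 21)
g = 1750 (g = (21 + 14)*(22 + 28) = 35*50 = 1750)
(126 + (-3 + 33)/(g - 8))*53 = (126 + (-3 + 33)/(1750 - 8))*53 = (126 + 30/1742)*53 = (126 + 30*(1/1742))*53 = (126 + 15/871)*53 = (109761/871)*53 = 5817333/871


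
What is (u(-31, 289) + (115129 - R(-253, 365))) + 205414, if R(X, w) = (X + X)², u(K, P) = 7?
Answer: 64514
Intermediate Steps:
R(X, w) = 4*X² (R(X, w) = (2*X)² = 4*X²)
(u(-31, 289) + (115129 - R(-253, 365))) + 205414 = (7 + (115129 - 4*(-253)²)) + 205414 = (7 + (115129 - 4*64009)) + 205414 = (7 + (115129 - 1*256036)) + 205414 = (7 + (115129 - 256036)) + 205414 = (7 - 140907) + 205414 = -140900 + 205414 = 64514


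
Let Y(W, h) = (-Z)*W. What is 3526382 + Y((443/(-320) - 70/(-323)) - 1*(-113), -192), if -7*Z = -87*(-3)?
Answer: 2554424801291/723520 ≈ 3.5306e+6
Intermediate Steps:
Z = -261/7 (Z = -(-87)*(-3)/7 = -⅐*261 = -261/7 ≈ -37.286)
Y(W, h) = 261*W/7 (Y(W, h) = (-1*(-261/7))*W = 261*W/7)
3526382 + Y((443/(-320) - 70/(-323)) - 1*(-113), -192) = 3526382 + 261*((443/(-320) - 70/(-323)) - 1*(-113))/7 = 3526382 + 261*((443*(-1/320) - 70*(-1/323)) + 113)/7 = 3526382 + 261*((-443/320 + 70/323) + 113)/7 = 3526382 + 261*(-120689/103360 + 113)/7 = 3526382 + (261/7)*(11558991/103360) = 3526382 + 3016896651/723520 = 2554424801291/723520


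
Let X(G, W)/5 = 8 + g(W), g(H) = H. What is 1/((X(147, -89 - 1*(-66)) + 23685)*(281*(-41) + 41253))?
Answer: 1/701972520 ≈ 1.4246e-9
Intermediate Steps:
X(G, W) = 40 + 5*W (X(G, W) = 5*(8 + W) = 40 + 5*W)
1/((X(147, -89 - 1*(-66)) + 23685)*(281*(-41) + 41253)) = 1/(((40 + 5*(-89 - 1*(-66))) + 23685)*(281*(-41) + 41253)) = 1/(((40 + 5*(-89 + 66)) + 23685)*(-11521 + 41253)) = 1/(((40 + 5*(-23)) + 23685)*29732) = 1/(((40 - 115) + 23685)*29732) = 1/((-75 + 23685)*29732) = 1/(23610*29732) = 1/701972520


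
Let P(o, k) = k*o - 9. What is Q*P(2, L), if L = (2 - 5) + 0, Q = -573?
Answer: 8595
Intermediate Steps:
L = -3 (L = -3 + 0 = -3)
P(o, k) = -9 + k*o
Q*P(2, L) = -573*(-9 - 3*2) = -573*(-9 - 6) = -573*(-15) = 8595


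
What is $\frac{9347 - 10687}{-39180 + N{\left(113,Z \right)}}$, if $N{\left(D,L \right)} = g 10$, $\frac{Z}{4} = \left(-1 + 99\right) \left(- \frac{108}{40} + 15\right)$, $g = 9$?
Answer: $\frac{134}{3909} \approx 0.03428$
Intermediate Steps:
$Z = \frac{24108}{5}$ ($Z = 4 \left(-1 + 99\right) \left(- \frac{108}{40} + 15\right) = 4 \cdot 98 \left(\left(-108\right) \frac{1}{40} + 15\right) = 4 \cdot 98 \left(- \frac{27}{10} + 15\right) = 4 \cdot 98 \cdot \frac{123}{10} = 4 \cdot \frac{6027}{5} = \frac{24108}{5} \approx 4821.6$)
$N{\left(D,L \right)} = 90$ ($N{\left(D,L \right)} = 9 \cdot 10 = 90$)
$\frac{9347 - 10687}{-39180 + N{\left(113,Z \right)}} = \frac{9347 - 10687}{-39180 + 90} = - \frac{1340}{-39090} = \left(-1340\right) \left(- \frac{1}{39090}\right) = \frac{134}{3909}$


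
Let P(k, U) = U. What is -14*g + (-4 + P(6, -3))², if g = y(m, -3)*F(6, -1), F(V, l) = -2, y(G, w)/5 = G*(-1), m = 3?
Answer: -371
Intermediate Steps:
y(G, w) = -5*G (y(G, w) = 5*(G*(-1)) = 5*(-G) = -5*G)
g = 30 (g = -5*3*(-2) = -15*(-2) = 30)
-14*g + (-4 + P(6, -3))² = -14*30 + (-4 - 3)² = -420 + (-7)² = -420 + 49 = -371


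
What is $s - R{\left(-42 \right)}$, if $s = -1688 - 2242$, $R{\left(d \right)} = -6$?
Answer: $-3924$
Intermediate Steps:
$s = -3930$ ($s = -1688 - 2242 = -3930$)
$s - R{\left(-42 \right)} = -3930 - -6 = -3930 + 6 = -3924$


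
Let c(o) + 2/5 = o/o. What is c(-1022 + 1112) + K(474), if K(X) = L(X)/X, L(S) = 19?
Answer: 1517/2370 ≈ 0.64008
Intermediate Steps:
K(X) = 19/X
c(o) = ⅗ (c(o) = -⅖ + o/o = -⅖ + 1 = ⅗)
c(-1022 + 1112) + K(474) = ⅗ + 19/474 = 1517/2370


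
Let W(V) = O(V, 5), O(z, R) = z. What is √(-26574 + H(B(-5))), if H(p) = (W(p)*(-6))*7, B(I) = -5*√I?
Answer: √(-26574 + 210*I*√5) ≈ 1.44 + 163.02*I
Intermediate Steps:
W(V) = V
H(p) = -42*p (H(p) = (p*(-6))*7 = -6*p*7 = -42*p)
√(-26574 + H(B(-5))) = √(-26574 - (-210)*√(-5)) = √(-26574 - (-210)*I*√5) = √(-26574 + 210*I*√5)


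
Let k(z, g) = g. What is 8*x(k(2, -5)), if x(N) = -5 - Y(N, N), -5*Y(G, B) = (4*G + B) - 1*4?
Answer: -432/5 ≈ -86.400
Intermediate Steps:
Y(G, B) = ⅘ - 4*G/5 - B/5 (Y(G, B) = -((4*G + B) - 1*4)/5 = -((B + 4*G) - 4)/5 = -(-4 + B + 4*G)/5 = ⅘ - 4*G/5 - B/5)
x(N) = -29/5 + N (x(N) = -5 - (⅘ - 4*N/5 - N/5) = -5 - (⅘ - N) = -5 + (-⅘ + N) = -29/5 + N)
8*x(k(2, -5)) = 8*(-29/5 - 5) = 8*(-54/5) = -432/5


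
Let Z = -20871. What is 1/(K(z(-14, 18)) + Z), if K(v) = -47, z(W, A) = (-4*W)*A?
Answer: -1/20918 ≈ -4.7806e-5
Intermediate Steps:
z(W, A) = -4*A*W
1/(K(z(-14, 18)) + Z) = 1/(-47 - 20871) = 1/(-20918) = -1/20918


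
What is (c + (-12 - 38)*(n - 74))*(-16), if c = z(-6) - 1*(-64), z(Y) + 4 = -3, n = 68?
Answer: -5712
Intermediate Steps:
z(Y) = -7 (z(Y) = -4 - 3 = -7)
c = 57 (c = -7 - 1*(-64) = -7 + 64 = 57)
(c + (-12 - 38)*(n - 74))*(-16) = (57 + (-12 - 38)*(68 - 74))*(-16) = (57 - 50*(-6))*(-16) = (57 + 300)*(-16) = 357*(-16) = -5712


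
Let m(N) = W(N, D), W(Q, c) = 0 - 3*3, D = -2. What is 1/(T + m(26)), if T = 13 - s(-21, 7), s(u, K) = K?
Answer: -1/3 ≈ -0.33333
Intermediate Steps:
W(Q, c) = -9 (W(Q, c) = 0 - 9 = -9)
m(N) = -9
T = 6 (T = 13 - 1*7 = 13 - 7 = 6)
1/(T + m(26)) = 1/(6 - 9) = 1/(-3) = -1/3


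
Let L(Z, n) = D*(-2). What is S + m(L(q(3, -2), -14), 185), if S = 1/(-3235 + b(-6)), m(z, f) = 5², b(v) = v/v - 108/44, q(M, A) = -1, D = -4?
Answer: 890014/35601 ≈ 25.000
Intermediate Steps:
L(Z, n) = 8 (L(Z, n) = -4*(-2) = 8)
b(v) = -16/11 (b(v) = 1 - 108*1/44 = 1 - 27/11 = -16/11)
m(z, f) = 25
S = -11/35601 (S = 1/(-3235 - 16/11) = 1/(-35601/11) = -11/35601 ≈ -0.00030898)
S + m(L(q(3, -2), -14), 185) = -11/35601 + 25 = 890014/35601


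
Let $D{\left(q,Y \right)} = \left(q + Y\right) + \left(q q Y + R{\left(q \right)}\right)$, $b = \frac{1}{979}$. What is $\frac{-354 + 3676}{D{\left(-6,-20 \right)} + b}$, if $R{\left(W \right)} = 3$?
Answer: $- \frac{1626119}{363698} \approx -4.4711$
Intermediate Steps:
$b = \frac{1}{979} \approx 0.0010215$
$D{\left(q,Y \right)} = 3 + Y + q + Y q^{2}$ ($D{\left(q,Y \right)} = \left(q + Y\right) + \left(q q Y + 3\right) = \left(Y + q\right) + \left(q^{2} Y + 3\right) = \left(Y + q\right) + \left(Y q^{2} + 3\right) = \left(Y + q\right) + \left(3 + Y q^{2}\right) = 3 + Y + q + Y q^{2}$)
$\frac{-354 + 3676}{D{\left(-6,-20 \right)} + b} = \frac{-354 + 3676}{\left(3 - 20 - 6 - 20 \left(-6\right)^{2}\right) + \frac{1}{979}} = \frac{3322}{\left(3 - 20 - 6 - 720\right) + \frac{1}{979}} = \frac{3322}{-743 + \frac{1}{979}} = \frac{3322}{- \frac{727396}{979}} = 3322 \left(- \frac{979}{727396}\right) = - \frac{1626119}{363698}$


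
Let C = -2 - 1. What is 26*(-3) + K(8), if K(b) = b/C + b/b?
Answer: -239/3 ≈ -79.667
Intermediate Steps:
C = -3
K(b) = 1 - b/3 (K(b) = b/(-3) + b/b = b*(-1/3) + 1 = -b/3 + 1 = 1 - b/3)
26*(-3) + K(8) = 26*(-3) + (1 - 1/3*8) = -78 + (1 - 8/3) = -78 - 5/3 = -239/3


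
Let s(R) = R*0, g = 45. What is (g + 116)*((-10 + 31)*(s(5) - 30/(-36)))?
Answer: 5635/2 ≈ 2817.5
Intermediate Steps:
s(R) = 0
(g + 116)*((-10 + 31)*(s(5) - 30/(-36))) = (45 + 116)*((-10 + 31)*(0 - 30/(-36))) = 161*(21*(0 - 30*(-1/36))) = 161*(21*(0 + 5/6)) = 161*(21*(5/6)) = 161*(35/2) = 5635/2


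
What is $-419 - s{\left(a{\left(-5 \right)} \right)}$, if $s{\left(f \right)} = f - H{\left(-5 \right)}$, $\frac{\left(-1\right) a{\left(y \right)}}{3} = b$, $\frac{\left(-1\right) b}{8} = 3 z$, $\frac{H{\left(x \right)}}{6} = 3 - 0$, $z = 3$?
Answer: $-617$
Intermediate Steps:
$H{\left(x \right)} = 18$ ($H{\left(x \right)} = 6 \left(3 - 0\right) = 6 \left(3 + 0\right) = 6 \cdot 3 = 18$)
$b = -72$ ($b = - 8 \cdot 3 \cdot 3 = \left(-8\right) 9 = -72$)
$a{\left(y \right)} = 216$ ($a{\left(y \right)} = \left(-3\right) \left(-72\right) = 216$)
$s{\left(f \right)} = -18 + f$ ($s{\left(f \right)} = f - 18 = -18 + f$)
$-419 - s{\left(a{\left(-5 \right)} \right)} = -419 - \left(-18 + 216\right) = -419 - 198 = -617$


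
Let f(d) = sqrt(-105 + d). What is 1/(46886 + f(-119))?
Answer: 3349/157021230 - I*sqrt(14)/549574305 ≈ 2.1328e-5 - 6.8083e-9*I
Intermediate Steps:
1/(46886 + f(-119)) = 1/(46886 + sqrt(-105 - 119)) = 1/(46886 + sqrt(-224)) = 1/(46886 + 4*I*sqrt(14))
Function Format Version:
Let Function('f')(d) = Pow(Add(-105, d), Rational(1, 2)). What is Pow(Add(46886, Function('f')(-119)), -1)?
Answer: Add(Rational(3349, 157021230), Mul(Rational(-1, 549574305), I, Pow(14, Rational(1, 2)))) ≈ Add(2.1328e-5, Mul(-6.8083e-9, I))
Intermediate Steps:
Pow(Add(46886, Function('f')(-119)), -1) = Pow(Add(46886, Pow(Add(-105, -119), Rational(1, 2))), -1) = Pow(Add(46886, Pow(-224, Rational(1, 2))), -1) = Pow(Add(46886, Mul(4, I, Pow(14, Rational(1, 2)))), -1)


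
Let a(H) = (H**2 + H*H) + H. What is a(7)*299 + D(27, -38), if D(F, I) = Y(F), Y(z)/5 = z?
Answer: 31530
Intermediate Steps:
a(H) = H + 2*H**2 (a(H) = (H**2 + H**2) + H = 2*H**2 + H = H + 2*H**2)
Y(z) = 5*z
D(F, I) = 5*F
a(7)*299 + D(27, -38) = (7*(1 + 2*7))*299 + 5*27 = (7*(1 + 14))*299 + 135 = (7*15)*299 + 135 = 105*299 + 135 = 31395 + 135 = 31530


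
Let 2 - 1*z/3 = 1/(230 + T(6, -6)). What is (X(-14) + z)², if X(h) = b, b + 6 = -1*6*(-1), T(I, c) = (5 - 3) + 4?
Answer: 1996569/55696 ≈ 35.848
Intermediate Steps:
T(I, c) = 6 (T(I, c) = 2 + 4 = 6)
z = 1413/236 (z = 6 - 3/(230 + 6) = 6 - 3/236 = 1413/236 ≈ 5.9873)
b = 0 (b = -6 - 1*6*(-1) = -6 - 6*(-1) = -6 + 6 = 0)
X(h) = 0
(X(-14) + z)² = (0 + 1413/236)² = (1413/236)² = 1996569/55696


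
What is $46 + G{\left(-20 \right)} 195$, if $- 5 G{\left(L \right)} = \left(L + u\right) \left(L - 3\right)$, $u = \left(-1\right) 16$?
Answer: $-32246$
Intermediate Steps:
$u = -16$
$G{\left(L \right)} = - \frac{\left(-16 + L\right) \left(-3 + L\right)}{5}$ ($G{\left(L \right)} = - \frac{\left(L - 16\right) \left(L - 3\right)}{5} = - \frac{\left(-16 + L\right) \left(-3 + L\right)}{5}$)
$46 + G{\left(-20 \right)} 195 = 46 + \left(- \frac{48}{5} - \frac{\left(-20\right)^{2}}{5} + \frac{19}{5} \left(-20\right)\right) 195 = 46 + \left(- \frac{48}{5} - 80 - 76\right) 195 = 46 - 32292 = -32246$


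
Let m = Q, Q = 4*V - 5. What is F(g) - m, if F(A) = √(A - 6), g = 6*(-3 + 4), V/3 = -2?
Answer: 29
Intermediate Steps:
V = -6 (V = 3*(-2) = -6)
g = 6 (g = 6*1 = 6)
F(A) = √(-6 + A)
Q = -29 (Q = 4*(-6) - 5 = -24 - 5 = -29)
m = -29
F(g) - m = √(-6 + 6) - 1*(-29) = √0 + 29 = 0 + 29 = 29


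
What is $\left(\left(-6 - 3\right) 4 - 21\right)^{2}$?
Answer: $3249$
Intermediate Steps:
$\left(\left(-6 - 3\right) 4 - 21\right)^{2} = \left(\left(-9\right) 4 - 21\right)^{2} = \left(-36 - 21\right)^{2} = \left(-57\right)^{2} = 3249$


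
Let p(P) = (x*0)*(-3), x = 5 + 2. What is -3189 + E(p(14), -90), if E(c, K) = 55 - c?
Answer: -3134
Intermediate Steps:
x = 7
p(P) = 0 (p(P) = (7*0)*(-3) = 0*(-3) = 0)
-3189 + E(p(14), -90) = -3189 + (55 - 1*0) = -3189 + (55 + 0) = -3189 + 55 = -3134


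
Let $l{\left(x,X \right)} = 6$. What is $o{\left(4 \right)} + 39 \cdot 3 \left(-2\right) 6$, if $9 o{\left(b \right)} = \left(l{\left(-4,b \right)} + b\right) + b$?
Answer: $- \frac{12622}{9} \approx -1402.4$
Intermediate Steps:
$o{\left(b \right)} = \frac{2}{3} + \frac{2 b}{9}$ ($o{\left(b \right)} = \frac{\left(6 + b\right) + b}{9} = \frac{6 + 2 b}{9} = \frac{2}{3} + \frac{2 b}{9}$)
$o{\left(4 \right)} + 39 \cdot 3 \left(-2\right) 6 = \left(\frac{2}{3} + \frac{2}{9} \cdot 4\right) + 39 \cdot 3 \left(-2\right) 6 = \left(\frac{2}{3} + \frac{8}{9}\right) + 39 \left(\left(-6\right) 6\right) = \frac{14}{9} + 39 \left(-36\right) = \frac{14}{9} - 1404 = - \frac{12622}{9}$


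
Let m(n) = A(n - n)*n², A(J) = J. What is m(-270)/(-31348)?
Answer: 0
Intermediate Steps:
m(n) = 0 (m(n) = (n - n)*n² = 0*n² = 0)
m(-270)/(-31348) = 0/(-31348) = 0*(-1/31348) = 0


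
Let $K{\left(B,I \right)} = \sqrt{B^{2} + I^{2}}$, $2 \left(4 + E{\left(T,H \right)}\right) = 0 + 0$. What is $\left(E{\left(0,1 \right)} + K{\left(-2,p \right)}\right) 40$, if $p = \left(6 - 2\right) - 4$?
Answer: $-80$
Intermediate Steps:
$E{\left(T,H \right)} = -4$ ($E{\left(T,H \right)} = -4 + \frac{0 + 0}{2} = -4 + \frac{1}{2} \cdot 0 = -4 + 0 = -4$)
$p = 0$ ($p = 4 - 4 = 0$)
$\left(E{\left(0,1 \right)} + K{\left(-2,p \right)}\right) 40 = \left(-4 + \sqrt{\left(-2\right)^{2} + 0^{2}}\right) 40 = \left(-4 + \sqrt{4 + 0}\right) 40 = \left(-4 + \sqrt{4}\right) 40 = \left(-4 + 2\right) 40 = \left(-2\right) 40 = -80$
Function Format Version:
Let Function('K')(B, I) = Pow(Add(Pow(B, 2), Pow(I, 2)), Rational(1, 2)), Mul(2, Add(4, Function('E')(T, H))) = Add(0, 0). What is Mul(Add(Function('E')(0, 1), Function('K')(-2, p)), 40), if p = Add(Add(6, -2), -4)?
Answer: -80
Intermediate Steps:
Function('E')(T, H) = -4 (Function('E')(T, H) = Add(-4, Mul(Rational(1, 2), Add(0, 0))) = Add(-4, Mul(Rational(1, 2), 0)) = Add(-4, 0) = -4)
p = 0 (p = Add(4, -4) = 0)
Mul(Add(Function('E')(0, 1), Function('K')(-2, p)), 40) = Mul(Add(-4, Pow(Add(Pow(-2, 2), Pow(0, 2)), Rational(1, 2))), 40) = Mul(Add(-4, Pow(Add(4, 0), Rational(1, 2))), 40) = Mul(Add(-4, Pow(4, Rational(1, 2))), 40) = Mul(Add(-4, 2), 40) = Mul(-2, 40) = -80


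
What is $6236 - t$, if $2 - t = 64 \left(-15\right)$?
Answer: $5274$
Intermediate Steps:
$t = 962$ ($t = 2 - 64 \left(-15\right) = 2 - -960 = 2 + 960 = 962$)
$6236 - t = 6236 - 962 = 5274$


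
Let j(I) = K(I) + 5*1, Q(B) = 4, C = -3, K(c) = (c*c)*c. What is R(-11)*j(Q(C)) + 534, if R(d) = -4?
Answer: 258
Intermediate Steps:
K(c) = c³ (K(c) = c²*c = c³)
j(I) = 5 + I³ (j(I) = I³ + 5*1 = I³ + 5 = 5 + I³)
R(-11)*j(Q(C)) + 534 = -4*(5 + 4³) + 534 = -4*(5 + 64) + 534 = -4*69 + 534 = -276 + 534 = 258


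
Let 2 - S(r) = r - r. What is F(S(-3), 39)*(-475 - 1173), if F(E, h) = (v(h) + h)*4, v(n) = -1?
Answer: -250496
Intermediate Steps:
S(r) = 2 (S(r) = 2 - (r - r) = 2 - 1*0 = 2 + 0 = 2)
F(E, h) = -4 + 4*h (F(E, h) = (-1 + h)*4 = -4 + 4*h)
F(S(-3), 39)*(-475 - 1173) = (-4 + 4*39)*(-475 - 1173) = (-4 + 156)*(-1648) = 152*(-1648) = -250496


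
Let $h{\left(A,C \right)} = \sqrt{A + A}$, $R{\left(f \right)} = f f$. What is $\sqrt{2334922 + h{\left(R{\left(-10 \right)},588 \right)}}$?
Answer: $\sqrt{2334922 + 10 \sqrt{2}} \approx 1528.0$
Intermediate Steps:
$R{\left(f \right)} = f^{2}$
$h{\left(A,C \right)} = \sqrt{2} \sqrt{A}$ ($h{\left(A,C \right)} = \sqrt{2 A} = \sqrt{2} \sqrt{A}$)
$\sqrt{2334922 + h{\left(R{\left(-10 \right)},588 \right)}} = \sqrt{2334922 + \sqrt{2} \sqrt{\left(-10\right)^{2}}} = \sqrt{2334922 + \sqrt{2} \sqrt{100}} = \sqrt{2334922 + \sqrt{2} \cdot 10} = \sqrt{2334922 + 10 \sqrt{2}}$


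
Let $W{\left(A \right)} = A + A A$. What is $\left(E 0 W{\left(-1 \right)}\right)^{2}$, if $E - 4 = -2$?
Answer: $0$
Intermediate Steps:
$E = 2$ ($E = 4 - 2 = 2$)
$W{\left(A \right)} = A + A^{2}$
$\left(E 0 W{\left(-1 \right)}\right)^{2} = \left(2 \cdot 0 \left(- (1 - 1)\right)\right)^{2} = \left(0 \left(\left(-1\right) 0\right)\right)^{2} = \left(0 \cdot 0\right)^{2} = 0^{2} = 0$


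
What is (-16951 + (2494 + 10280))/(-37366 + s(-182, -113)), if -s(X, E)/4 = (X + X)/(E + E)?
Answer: 472001/4223086 ≈ 0.11177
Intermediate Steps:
s(X, E) = -4*X/E (s(X, E) = -4*(X + X)/(E + E) = -4*2*X/(2*E) = -4*2*X*1/(2*E) = -4*X/E)
(-16951 + (2494 + 10280))/(-37366 + s(-182, -113)) = (-16951 + (2494 + 10280))/(-37366 - 4*(-182)/(-113)) = (-16951 + 12774)/(-37366 - 4*(-182)*(-1/113)) = -4177/(-37366 - 728/113) = -4177/(-4223086/113) = -4177*(-113/4223086) = 472001/4223086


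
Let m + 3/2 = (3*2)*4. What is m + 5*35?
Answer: 395/2 ≈ 197.50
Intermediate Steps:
m = 45/2 (m = -3/2 + (3*2)*4 = -3/2 + 6*4 = -3/2 + 24 = 45/2 ≈ 22.500)
m + 5*35 = 45/2 + 5*35 = 45/2 + 175 = 395/2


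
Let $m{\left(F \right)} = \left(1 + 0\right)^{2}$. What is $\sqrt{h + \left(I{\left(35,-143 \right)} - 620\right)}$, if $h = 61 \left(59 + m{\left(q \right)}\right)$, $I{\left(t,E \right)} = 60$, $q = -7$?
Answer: $10 \sqrt{31} \approx 55.678$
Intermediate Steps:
$m{\left(F \right)} = 1$ ($m{\left(F \right)} = 1^{2} = 1$)
$h = 3660$ ($h = 61 \left(59 + 1\right) = 61 \cdot 60 = 3660$)
$\sqrt{h + \left(I{\left(35,-143 \right)} - 620\right)} = \sqrt{3660 + \left(60 - 620\right)} = \sqrt{3660 - 560} = \sqrt{3100} = 10 \sqrt{31}$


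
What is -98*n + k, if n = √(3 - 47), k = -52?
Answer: -52 - 196*I*√11 ≈ -52.0 - 650.06*I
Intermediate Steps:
n = 2*I*√11 (n = √(-44) = 2*I*√11 ≈ 6.6332*I)
-98*n + k = -196*I*√11 - 52 = -52 - 196*I*√11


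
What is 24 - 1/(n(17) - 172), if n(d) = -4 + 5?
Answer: 4105/171 ≈ 24.006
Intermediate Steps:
n(d) = 1
24 - 1/(n(17) - 172) = 24 - 1/(1 - 172) = 24 - 1/(-171) = 24 - 1*(-1/171) = 24 + 1/171 = 4105/171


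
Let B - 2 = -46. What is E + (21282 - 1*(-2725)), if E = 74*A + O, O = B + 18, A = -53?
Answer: 20059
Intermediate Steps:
B = -44 (B = 2 - 46 = -44)
O = -26 (O = -44 + 18 = -26)
E = -3948 (E = 74*(-53) - 26 = -3922 - 26 = -3948)
E + (21282 - 1*(-2725)) = -3948 + (21282 - 1*(-2725)) = -3948 + (21282 + 2725) = -3948 + 24007 = 20059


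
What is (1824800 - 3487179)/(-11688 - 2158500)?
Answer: 1662379/2170188 ≈ 0.76601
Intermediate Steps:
(1824800 - 3487179)/(-11688 - 2158500) = -1662379/(-2170188) = -1662379*(-1/2170188) = 1662379/2170188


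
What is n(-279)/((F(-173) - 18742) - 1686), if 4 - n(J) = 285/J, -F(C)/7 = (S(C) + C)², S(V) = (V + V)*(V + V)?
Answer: -467/9303136180503 ≈ -5.0198e-11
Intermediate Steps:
S(V) = 4*V² (S(V) = (2*V)*(2*V) = 4*V²)
F(C) = -7*(C + 4*C²)² (F(C) = -7*(4*C² + C)² = -7*(C + 4*C²)²)
n(J) = 4 - 285/J
n(-279)/((F(-173) - 18742) - 1686) = (4 - 285/(-279))/((-7*(-173)²*(1 + 4*(-173))² - 18742) - 1686) = (4 - 285*(-1/279))/((-7*29929*(1 - 692)² - 18742) - 1686) = (4 + 95/93)/((-7*29929*(-691)² - 18742) - 1686) = 467/(93*((-7*29929*477481 - 18742) - 1686)) = 467/(93*((-100033701943 - 18742) - 1686)) = 467/(93*(-100033720685 - 1686)) = (467/93)/(-100033722371) = (467/93)*(-1/100033722371) = -467/9303136180503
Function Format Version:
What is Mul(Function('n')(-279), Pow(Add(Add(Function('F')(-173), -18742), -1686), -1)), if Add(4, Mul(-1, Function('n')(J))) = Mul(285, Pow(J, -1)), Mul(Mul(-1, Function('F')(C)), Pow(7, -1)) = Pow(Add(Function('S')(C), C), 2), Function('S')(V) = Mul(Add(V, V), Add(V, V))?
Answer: Rational(-467, 9303136180503) ≈ -5.0198e-11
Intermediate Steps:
Function('S')(V) = Mul(4, Pow(V, 2)) (Function('S')(V) = Mul(Mul(2, V), Mul(2, V)) = Mul(4, Pow(V, 2)))
Function('F')(C) = Mul(-7, Pow(Add(C, Mul(4, Pow(C, 2))), 2)) (Function('F')(C) = Mul(-7, Pow(Add(Mul(4, Pow(C, 2)), C), 2)) = Mul(-7, Pow(Add(C, Mul(4, Pow(C, 2))), 2)))
Function('n')(J) = Add(4, Mul(-285, Pow(J, -1))) (Function('n')(J) = Add(4, Mul(-1, Mul(285, Pow(J, -1)))) = Add(4, Mul(-285, Pow(J, -1))))
Mul(Function('n')(-279), Pow(Add(Add(Function('F')(-173), -18742), -1686), -1)) = Mul(Add(4, Mul(-285, Pow(-279, -1))), Pow(Add(Add(Mul(-7, Pow(-173, 2), Pow(Add(1, Mul(4, -173)), 2)), -18742), -1686), -1)) = Mul(Add(4, Mul(-285, Rational(-1, 279))), Pow(Add(Add(Mul(-7, 29929, Pow(Add(1, -692), 2)), -18742), -1686), -1)) = Mul(Add(4, Rational(95, 93)), Pow(Add(Add(Mul(-7, 29929, Pow(-691, 2)), -18742), -1686), -1)) = Mul(Rational(467, 93), Pow(Add(Add(Mul(-7, 29929, 477481), -18742), -1686), -1)) = Mul(Rational(467, 93), Pow(Add(Add(-100033701943, -18742), -1686), -1)) = Mul(Rational(467, 93), Pow(Add(-100033720685, -1686), -1)) = Mul(Rational(467, 93), Pow(-100033722371, -1)) = Mul(Rational(467, 93), Rational(-1, 100033722371)) = Rational(-467, 9303136180503)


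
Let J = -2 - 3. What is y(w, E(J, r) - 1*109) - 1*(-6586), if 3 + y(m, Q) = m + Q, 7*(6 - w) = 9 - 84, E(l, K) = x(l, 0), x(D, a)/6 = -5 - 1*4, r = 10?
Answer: 45057/7 ≈ 6436.7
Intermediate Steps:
J = -5
x(D, a) = -54 (x(D, a) = 6*(-5 - 1*4) = 6*(-5 - 4) = 6*(-9) = -54)
E(l, K) = -54
w = 117/7 (w = 6 - (9 - 84)/7 = 6 - ⅐*(-75) = 6 + 75/7 = 117/7 ≈ 16.714)
y(m, Q) = -3 + Q + m (y(m, Q) = -3 + (m + Q) = -3 + (Q + m) = -3 + Q + m)
y(w, E(J, r) - 1*109) - 1*(-6586) = (-3 + (-54 - 1*109) + 117/7) - 1*(-6586) = (-3 + (-54 - 109) + 117/7) + 6586 = (-3 - 163 + 117/7) + 6586 = -1045/7 + 6586 = 45057/7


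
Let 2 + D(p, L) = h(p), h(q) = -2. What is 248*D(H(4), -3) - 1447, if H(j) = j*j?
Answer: -2439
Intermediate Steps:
H(j) = j²
D(p, L) = -4 (D(p, L) = -2 - 2 = -4)
248*D(H(4), -3) - 1447 = 248*(-4) - 1447 = -992 - 1447 = -2439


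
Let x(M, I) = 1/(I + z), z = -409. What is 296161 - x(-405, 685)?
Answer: 81740435/276 ≈ 2.9616e+5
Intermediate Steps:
x(M, I) = 1/(-409 + I) (x(M, I) = 1/(I - 409) = 1/(-409 + I))
296161 - x(-405, 685) = 296161 - 1/(-409 + 685) = 296161 - 1/276 = 81740435/276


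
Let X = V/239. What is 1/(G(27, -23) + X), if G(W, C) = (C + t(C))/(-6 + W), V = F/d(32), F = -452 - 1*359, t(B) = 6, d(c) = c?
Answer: -160608/147047 ≈ -1.0922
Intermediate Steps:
F = -811 (F = -452 - 359 = -811)
V = -811/32 ≈ -25.344
X = -811/7648 (X = -811/32/239 = -811/32*1/239 = -811/7648 ≈ -0.10604)
G(W, C) = (6 + C)/(-6 + W) (G(W, C) = (C + 6)/(-6 + W) = (6 + C)/(-6 + W))
1/(G(27, -23) + X) = 1/((6 - 23)/(-6 + 27) - 811/7648) = 1/(-17/21 - 811/7648) = 1/(-147047/160608) = -160608/147047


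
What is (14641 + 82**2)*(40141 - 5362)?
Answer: 743053335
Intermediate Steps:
(14641 + 82**2)*(40141 - 5362) = (14641 + 6724)*34779 = 21365*34779 = 743053335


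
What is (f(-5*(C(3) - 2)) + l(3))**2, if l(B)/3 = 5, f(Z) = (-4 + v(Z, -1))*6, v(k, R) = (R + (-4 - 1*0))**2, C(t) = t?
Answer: 19881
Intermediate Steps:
v(k, R) = (-4 + R)**2 (v(k, R) = (R + (-4 + 0))**2 = (R - 4)**2 = (-4 + R)**2)
f(Z) = 126 (f(Z) = (-4 + (-4 - 1)**2)*6 = (-4 + (-5)**2)*6 = (-4 + 25)*6 = 21*6 = 126)
l(B) = 15 (l(B) = 3*5 = 15)
(f(-5*(C(3) - 2)) + l(3))**2 = (126 + 15)**2 = 141**2 = 19881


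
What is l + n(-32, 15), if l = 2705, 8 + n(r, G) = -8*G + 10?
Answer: 2587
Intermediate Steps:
n(r, G) = 2 - 8*G (n(r, G) = -8 + (-8*G + 10) = -8 + (10 - 8*G) = 2 - 8*G)
l + n(-32, 15) = 2705 + (2 - 8*15) = 2705 + (2 - 120) = 2705 - 118 = 2587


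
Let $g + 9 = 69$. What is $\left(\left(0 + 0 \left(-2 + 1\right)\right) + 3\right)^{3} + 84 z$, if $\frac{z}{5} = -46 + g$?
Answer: $5907$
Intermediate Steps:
$g = 60$ ($g = -9 + 69 = 60$)
$z = 70$ ($z = 5 \left(-46 + 60\right) = 5 \cdot 14 = 70$)
$\left(\left(0 + 0 \left(-2 + 1\right)\right) + 3\right)^{3} + 84 z = \left(\left(0 + 0 \left(-2 + 1\right)\right) + 3\right)^{3} + 84 \cdot 70 = \left(\left(0 + 0 \left(-1\right)\right) + 3\right)^{3} + 5880 = \left(\left(0 + 0\right) + 3\right)^{3} + 5880 = \left(0 + 3\right)^{3} + 5880 = 3^{3} + 5880 = 27 + 5880 = 5907$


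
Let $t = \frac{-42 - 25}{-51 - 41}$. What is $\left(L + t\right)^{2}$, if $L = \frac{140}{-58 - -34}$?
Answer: $\frac{1985281}{76176} \approx 26.062$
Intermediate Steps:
$t = \frac{67}{92}$ ($t = - \frac{67}{-92} = \left(-67\right) \left(- \frac{1}{92}\right) = \frac{67}{92} \approx 0.72826$)
$L = - \frac{35}{6}$ ($L = \frac{140}{-58 + 34} = \frac{140}{-24} = 140 \left(- \frac{1}{24}\right) = - \frac{35}{6} \approx -5.8333$)
$\left(L + t\right)^{2} = \left(- \frac{35}{6} + \frac{67}{92}\right)^{2} = \left(- \frac{1409}{276}\right)^{2} = \frac{1985281}{76176}$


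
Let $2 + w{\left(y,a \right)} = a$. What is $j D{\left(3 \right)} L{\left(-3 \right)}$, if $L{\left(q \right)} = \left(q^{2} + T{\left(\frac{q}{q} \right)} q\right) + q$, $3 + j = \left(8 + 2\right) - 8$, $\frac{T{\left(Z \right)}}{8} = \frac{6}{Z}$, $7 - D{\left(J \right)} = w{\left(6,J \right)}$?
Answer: $828$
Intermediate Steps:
$w{\left(y,a \right)} = -2 + a$
$D{\left(J \right)} = 9 - J$ ($D{\left(J \right)} = 7 - \left(-2 + J\right) = 9 - J$)
$T{\left(Z \right)} = \frac{48}{Z}$ ($T{\left(Z \right)} = 8 \frac{6}{Z} = \frac{48}{Z}$)
$j = -1$ ($j = -3 + \left(\left(8 + 2\right) - 8\right) = -3 + \left(10 - 8\right) = -3 + 2 = -1$)
$L{\left(q \right)} = q^{2} + 49 q$ ($L{\left(q \right)} = \left(q^{2} + \frac{48}{q \frac{1}{q}} q\right) + q = \left(q^{2} + \frac{48}{1} q\right) + q = \left(q^{2} + 48 \cdot 1 q\right) + q = \left(q^{2} + 48 q\right) + q = q^{2} + 49 q$)
$j D{\left(3 \right)} L{\left(-3 \right)} = - (9 - 3) \left(- 3 \left(49 - 3\right)\right) = - (9 - 3) \left(\left(-3\right) 46\right) = \left(-1\right) 6 \left(-138\right) = \left(-6\right) \left(-138\right) = 828$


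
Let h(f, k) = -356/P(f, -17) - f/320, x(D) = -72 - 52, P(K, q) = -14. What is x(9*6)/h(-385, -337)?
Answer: -55552/11931 ≈ -4.6561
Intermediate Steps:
x(D) = -124
h(f, k) = 178/7 - f/320 (h(f, k) = -356/(-14) - f/320 = -356*(-1/14) - f*(1/320) = 178/7 - f/320)
x(9*6)/h(-385, -337) = -124/(178/7 - 1/320*(-385)) = -124/(178/7 + 77/64) = -124/11931/448 = -124*448/11931 = -55552/11931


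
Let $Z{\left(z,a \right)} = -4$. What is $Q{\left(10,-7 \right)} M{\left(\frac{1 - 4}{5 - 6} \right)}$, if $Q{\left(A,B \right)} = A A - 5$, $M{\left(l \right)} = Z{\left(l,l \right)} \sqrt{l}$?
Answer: $- 380 \sqrt{3} \approx -658.18$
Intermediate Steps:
$M{\left(l \right)} = - 4 \sqrt{l}$
$Q{\left(A,B \right)} = -5 + A^{2}$ ($Q{\left(A,B \right)} = A^{2} - 5 = -5 + A^{2}$)
$Q{\left(10,-7 \right)} M{\left(\frac{1 - 4}{5 - 6} \right)} = \left(-5 + 10^{2}\right) \left(- 4 \sqrt{\frac{1 - 4}{5 - 6}}\right) = \left(-5 + 100\right) \left(- 4 \sqrt{- \frac{3}{-1}}\right) = 95 \left(- 4 \sqrt{\left(-3\right) \left(-1\right)}\right) = 95 \left(- 4 \sqrt{3}\right) = - 380 \sqrt{3}$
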